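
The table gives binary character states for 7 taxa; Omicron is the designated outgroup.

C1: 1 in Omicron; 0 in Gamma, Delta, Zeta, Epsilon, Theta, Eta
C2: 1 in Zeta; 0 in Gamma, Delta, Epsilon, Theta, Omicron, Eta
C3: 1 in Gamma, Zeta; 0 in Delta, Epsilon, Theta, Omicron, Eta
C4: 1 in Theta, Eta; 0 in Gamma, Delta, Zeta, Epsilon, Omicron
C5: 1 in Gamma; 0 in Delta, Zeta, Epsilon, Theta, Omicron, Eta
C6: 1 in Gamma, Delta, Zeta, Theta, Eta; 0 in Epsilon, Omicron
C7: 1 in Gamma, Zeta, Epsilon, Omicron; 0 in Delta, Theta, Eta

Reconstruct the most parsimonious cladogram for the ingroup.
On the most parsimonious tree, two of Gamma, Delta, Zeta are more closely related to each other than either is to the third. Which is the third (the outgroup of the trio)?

Delta

Character polarity is set by the outgroup: the derived state is whichever differs from the outgroup's state, so for C1, C7 the derived state is '0', and for the remaining characters it is '1'.
All ingroup taxa share the derived state '0' for C1; it defines the ingroup but does not resolve relationships within it.
C2 (derived state '1') is unique to Zeta (autapomorphy; uninformative for grouping).
Only Gamma and Zeta show the derived state '1' for C3, supporting them as a clade.
C4 (derived state '1') is shared by Eta and Theta — a synapomorphy uniting that clade.
C5: derived state '1' in Gamma only — an autapomorphy, so it tells us nothing about relationships among taxa.
Only Delta, Eta, Gamma, Theta, and Zeta show the derived state '1' for C6, supporting them as a clade.
Only Delta, Eta, and Theta show the derived state '0' for C7, supporting them as a clade.
Most parsimonious ingroup topology: (((Gamma,Zeta),((Eta,Theta),Delta)),Epsilon).
Zeta and Gamma share a more recent common ancestor with each other than either does with Delta, so Delta is the least closely related of the three.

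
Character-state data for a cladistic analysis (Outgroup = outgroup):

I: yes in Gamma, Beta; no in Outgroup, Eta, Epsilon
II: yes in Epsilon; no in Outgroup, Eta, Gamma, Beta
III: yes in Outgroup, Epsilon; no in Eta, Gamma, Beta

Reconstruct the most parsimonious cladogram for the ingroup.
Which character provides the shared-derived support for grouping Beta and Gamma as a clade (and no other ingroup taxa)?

Character polarity is set by the outgroup: the derived state is whichever differs from the outgroup's state, so for III the derived state is 'no', and for the remaining characters it is 'yes'.
I: derived state 'yes' in Beta and Gamma only — synapomorphy for {Beta, Gamma}.
II: derived state 'yes' in Epsilon only — an autapomorphy, so it tells us nothing about relationships among taxa.
Only Beta, Eta, and Gamma show the derived state 'no' for III, supporting them as a clade.
Most parsimonious ingroup topology: ((Eta,(Gamma,Beta)),Epsilon).
The clade {Beta, Gamma} is supported by I: its derived state 'yes' occurs in exactly those taxa and in no other taxon (including the outgroup).

I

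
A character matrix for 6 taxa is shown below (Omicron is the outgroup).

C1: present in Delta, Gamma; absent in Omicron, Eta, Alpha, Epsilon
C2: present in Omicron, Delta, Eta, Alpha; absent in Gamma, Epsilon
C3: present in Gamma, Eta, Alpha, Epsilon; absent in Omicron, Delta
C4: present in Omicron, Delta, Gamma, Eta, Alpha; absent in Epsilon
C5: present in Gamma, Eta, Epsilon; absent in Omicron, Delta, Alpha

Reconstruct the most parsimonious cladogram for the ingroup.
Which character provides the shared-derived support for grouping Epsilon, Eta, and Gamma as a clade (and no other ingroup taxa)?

Character polarity is set by the outgroup: the derived state is whichever differs from the outgroup's state, so for C2, C4 the derived state is 'absent', and for the remaining characters it is 'present'.
C1 groups Delta and Gamma, which is incompatible with the clades supported by the remaining characters; treating it as convergent (homoplasy) costs fewer steps than any alternative tree.
C2: derived state 'absent' in Epsilon and Gamma only — synapomorphy for {Epsilon, Gamma}.
C3 (derived state 'present') is shared by Alpha, Epsilon, Eta, and Gamma — a synapomorphy uniting that clade.
C4 (derived state 'absent') is unique to Epsilon (autapomorphy; uninformative for grouping).
C5: derived state 'present' in Epsilon, Eta, and Gamma only — synapomorphy for {Epsilon, Eta, Gamma}.
Most parsimonious ingroup topology: (Delta,(((Gamma,Epsilon),Eta),Alpha)).
The clade {Epsilon, Eta, Gamma} is supported by C5: its derived state 'present' occurs in exactly those taxa and in no other taxon (including the outgroup).

C5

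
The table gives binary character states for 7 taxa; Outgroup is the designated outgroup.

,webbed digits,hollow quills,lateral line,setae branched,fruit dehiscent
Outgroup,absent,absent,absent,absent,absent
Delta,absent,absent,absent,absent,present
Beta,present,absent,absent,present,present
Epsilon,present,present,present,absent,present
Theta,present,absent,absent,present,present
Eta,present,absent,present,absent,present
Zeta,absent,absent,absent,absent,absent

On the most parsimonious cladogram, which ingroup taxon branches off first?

The outgroup has state 'absent' for every character, so 'present' is the derived state throughout.
webbed digits (derived state 'present') is shared by Beta, Epsilon, Eta, and Theta — a synapomorphy uniting that clade.
hollow quills (derived state 'present') is unique to Epsilon (autapomorphy; uninformative for grouping).
lateral line (derived state 'present') is shared by Epsilon and Eta — a synapomorphy uniting that clade.
setae branched: derived state 'present' in Beta and Theta only — synapomorphy for {Beta, Theta}.
fruit dehiscent: derived state 'present' in Beta, Delta, Epsilon, Eta, and Theta only — synapomorphy for {Beta, Delta, Epsilon, Eta, Theta}.
Most parsimonious ingroup topology: ((Delta,((Beta,Theta),(Epsilon,Eta))),Zeta).
Zeta is sister to the clade containing all other ingroup taxa, so it is the earliest-diverging (most basal) ingroup lineage.

Zeta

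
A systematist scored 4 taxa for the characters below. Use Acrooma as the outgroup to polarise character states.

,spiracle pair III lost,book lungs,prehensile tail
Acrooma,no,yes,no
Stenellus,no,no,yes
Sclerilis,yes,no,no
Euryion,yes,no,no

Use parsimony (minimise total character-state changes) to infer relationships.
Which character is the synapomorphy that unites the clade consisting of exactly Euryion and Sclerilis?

Character polarity is set by the outgroup: the derived state is whichever differs from the outgroup's state, so for book lungs the derived state is 'no', and for the remaining characters it is 'yes'.
Only Euryion and Sclerilis show the derived state 'yes' for spiracle pair III lost, supporting them as a clade.
All ingroup taxa share the derived state 'no' for book lungs; it defines the ingroup but does not resolve relationships within it.
prehensile tail: derived state 'yes' in Stenellus only — an autapomorphy, so it tells us nothing about relationships among taxa.
Most parsimonious ingroup topology: (Stenellus,(Sclerilis,Euryion)).
The clade {Euryion, Sclerilis} is supported by spiracle pair III lost: its derived state 'yes' occurs in exactly those taxa and in no other taxon (including the outgroup).

spiracle pair III lost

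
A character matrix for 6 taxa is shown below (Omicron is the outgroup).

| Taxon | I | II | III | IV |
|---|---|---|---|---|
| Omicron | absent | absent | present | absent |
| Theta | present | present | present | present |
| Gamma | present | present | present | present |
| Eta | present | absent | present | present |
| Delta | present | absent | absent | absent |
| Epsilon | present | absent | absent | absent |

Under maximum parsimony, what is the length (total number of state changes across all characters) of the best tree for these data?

4

Character polarity is set by the outgroup: the derived state is whichever differs from the outgroup's state, so for III the derived state is 'absent', and for the remaining characters it is 'present'.
All ingroup taxa share the derived state 'present' for I; it defines the ingroup but does not resolve relationships within it.
II (derived state 'present') is shared by Gamma and Theta — a synapomorphy uniting that clade.
III: derived state 'absent' in Delta and Epsilon only — synapomorphy for {Delta, Epsilon}.
IV: derived state 'present' in Eta, Gamma, and Theta only — synapomorphy for {Eta, Gamma, Theta}.
Most parsimonious ingroup topology: (((Theta,Gamma),Eta),(Delta,Epsilon)).
Changes per character on this tree: I: 1; II: 1; III: 1; IV: 1.
Total = 4.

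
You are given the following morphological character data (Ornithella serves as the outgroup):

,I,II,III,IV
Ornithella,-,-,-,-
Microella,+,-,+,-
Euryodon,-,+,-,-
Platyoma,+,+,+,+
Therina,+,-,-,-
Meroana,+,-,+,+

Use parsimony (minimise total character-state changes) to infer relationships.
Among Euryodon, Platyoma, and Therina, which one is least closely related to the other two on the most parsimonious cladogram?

Euryodon

The outgroup has state '-' for every character, so '+' is the derived state throughout.
Only Meroana, Microella, Platyoma, and Therina show the derived state '+' for I, supporting them as a clade.
II (state '+') occurs in Euryodon and Platyoma but conflicts with the nesting implied by the other characters — most parsimoniously interpreted as homoplasy.
III (derived state '+') is shared by Meroana, Microella, and Platyoma — a synapomorphy uniting that clade.
Only Meroana and Platyoma show the derived state '+' for IV, supporting them as a clade.
Most parsimonious ingroup topology: (((Microella,(Platyoma,Meroana)),Therina),Euryodon).
Therina and Platyoma share a more recent common ancestor with each other than either does with Euryodon, so Euryodon is the least closely related of the three.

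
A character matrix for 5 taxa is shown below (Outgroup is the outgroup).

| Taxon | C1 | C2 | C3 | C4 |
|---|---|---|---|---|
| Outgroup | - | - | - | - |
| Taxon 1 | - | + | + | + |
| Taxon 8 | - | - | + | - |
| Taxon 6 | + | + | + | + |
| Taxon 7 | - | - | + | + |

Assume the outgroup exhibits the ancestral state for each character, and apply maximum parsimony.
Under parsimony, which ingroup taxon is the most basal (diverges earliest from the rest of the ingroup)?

Taxon 8

The outgroup has state '-' for every character, so '+' is the derived state throughout.
C1: derived state '+' in Taxon 6 only — an autapomorphy, so it tells us nothing about relationships among taxa.
C2 (derived state '+') is shared by Taxon 1 and Taxon 6 — a synapomorphy uniting that clade.
C3 (derived state '+') is shared by all ingroup taxa — unites the whole ingroup.
C4: derived state '+' in Taxon 1, Taxon 6, and Taxon 7 only — synapomorphy for {Taxon 1, Taxon 6, Taxon 7}.
Most parsimonious ingroup topology: (((Taxon 1,Taxon 6),Taxon 7),Taxon 8).
Taxon 8 is sister to the clade containing all other ingroup taxa, so it is the earliest-diverging (most basal) ingroup lineage.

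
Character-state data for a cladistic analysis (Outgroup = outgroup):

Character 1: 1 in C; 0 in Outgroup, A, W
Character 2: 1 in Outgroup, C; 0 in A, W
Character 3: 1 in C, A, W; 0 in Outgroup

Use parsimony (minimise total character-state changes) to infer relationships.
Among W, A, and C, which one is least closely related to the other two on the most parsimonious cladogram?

Character polarity is set by the outgroup: the derived state is whichever differs from the outgroup's state, so for Character 2 the derived state is '0', and for the remaining characters it is '1'.
Character 1: derived state '1' in C only — an autapomorphy, so it tells us nothing about relationships among taxa.
Character 2 (derived state '0') is shared by A and W — a synapomorphy uniting that clade.
All ingroup taxa share the derived state '1' for Character 3; it defines the ingroup but does not resolve relationships within it.
Most parsimonious ingroup topology: (C,(A,W)).
A and W share a more recent common ancestor with each other than either does with C, so C is the least closely related of the three.

C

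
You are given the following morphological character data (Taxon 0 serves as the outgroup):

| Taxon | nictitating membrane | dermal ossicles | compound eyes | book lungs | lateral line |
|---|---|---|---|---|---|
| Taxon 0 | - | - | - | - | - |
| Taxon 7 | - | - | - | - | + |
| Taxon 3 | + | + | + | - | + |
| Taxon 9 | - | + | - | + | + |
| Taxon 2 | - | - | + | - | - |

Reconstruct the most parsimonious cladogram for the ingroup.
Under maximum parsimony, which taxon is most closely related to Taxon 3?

The outgroup has state '-' for every character, so '+' is the derived state throughout.
nictitating membrane (derived state '+') is unique to Taxon 3 (autapomorphy; uninformative for grouping).
Only Taxon 3 and Taxon 9 show the derived state '+' for dermal ossicles, supporting them as a clade.
compound eyes groups Taxon 2 and Taxon 3, which is incompatible with the clades supported by the remaining characters; treating it as convergent (homoplasy) costs fewer steps than any alternative tree.
book lungs (derived state '+') is unique to Taxon 9 (autapomorphy; uninformative for grouping).
lateral line (derived state '+') is shared by Taxon 3, Taxon 7, and Taxon 9 — a synapomorphy uniting that clade.
Most parsimonious ingroup topology: ((Taxon 7,(Taxon 3,Taxon 9)),Taxon 2).
Taxon 3 and Taxon 9 form a cherry on this tree, so they are sister taxa.

Taxon 9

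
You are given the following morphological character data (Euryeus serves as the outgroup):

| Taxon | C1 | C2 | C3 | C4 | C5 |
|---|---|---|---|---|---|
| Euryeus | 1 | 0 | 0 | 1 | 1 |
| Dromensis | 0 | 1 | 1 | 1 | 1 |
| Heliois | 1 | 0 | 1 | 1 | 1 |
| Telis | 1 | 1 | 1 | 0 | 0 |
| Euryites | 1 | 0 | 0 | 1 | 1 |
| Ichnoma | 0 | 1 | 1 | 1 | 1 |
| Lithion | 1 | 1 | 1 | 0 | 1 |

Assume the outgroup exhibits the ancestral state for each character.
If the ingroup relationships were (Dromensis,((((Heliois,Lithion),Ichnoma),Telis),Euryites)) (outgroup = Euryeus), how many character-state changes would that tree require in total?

10

Map each character onto (Dromensis,((((Heliois,Lithion),Ichnoma),Telis),Euryites)) (rooted by Euryeus) and count the minimum state changes it requires (Fitch parsimony):
C1: 2; C2: 3; C3: 2; C4: 2; C5: 1.
Total tree length = 10.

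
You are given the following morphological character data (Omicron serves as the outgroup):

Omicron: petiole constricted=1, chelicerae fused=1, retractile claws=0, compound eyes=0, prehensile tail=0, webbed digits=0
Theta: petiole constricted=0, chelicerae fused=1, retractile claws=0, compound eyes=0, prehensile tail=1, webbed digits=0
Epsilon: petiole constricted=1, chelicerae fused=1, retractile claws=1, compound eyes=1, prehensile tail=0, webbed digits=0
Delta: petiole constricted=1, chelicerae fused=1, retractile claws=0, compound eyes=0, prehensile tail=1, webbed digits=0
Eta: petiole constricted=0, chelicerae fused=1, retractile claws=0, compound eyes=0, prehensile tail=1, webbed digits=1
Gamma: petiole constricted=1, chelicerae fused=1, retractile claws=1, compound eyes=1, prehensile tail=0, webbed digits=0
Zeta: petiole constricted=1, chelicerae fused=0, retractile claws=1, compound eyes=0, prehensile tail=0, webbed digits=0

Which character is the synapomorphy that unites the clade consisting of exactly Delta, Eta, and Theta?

prehensile tail

Character polarity is set by the outgroup: the derived state is whichever differs from the outgroup's state, so for petiole constricted, chelicerae fused the derived state is '0', and for the remaining characters it is '1'.
petiole constricted (derived state '0') is shared by Eta and Theta — a synapomorphy uniting that clade.
chelicerae fused (derived state '0') is unique to Zeta (autapomorphy; uninformative for grouping).
retractile claws (derived state '1') is shared by Epsilon, Gamma, and Zeta — a synapomorphy uniting that clade.
compound eyes (derived state '1') is shared by Epsilon and Gamma — a synapomorphy uniting that clade.
Only Delta, Eta, and Theta show the derived state '1' for prehensile tail, supporting them as a clade.
webbed digits: derived state '1' in Eta only — an autapomorphy, so it tells us nothing about relationships among taxa.
Most parsimonious ingroup topology: (((Theta,Eta),Delta),((Epsilon,Gamma),Zeta)).
The clade {Delta, Eta, Theta} is supported by prehensile tail: its derived state '1' occurs in exactly those taxa and in no other taxon (including the outgroup).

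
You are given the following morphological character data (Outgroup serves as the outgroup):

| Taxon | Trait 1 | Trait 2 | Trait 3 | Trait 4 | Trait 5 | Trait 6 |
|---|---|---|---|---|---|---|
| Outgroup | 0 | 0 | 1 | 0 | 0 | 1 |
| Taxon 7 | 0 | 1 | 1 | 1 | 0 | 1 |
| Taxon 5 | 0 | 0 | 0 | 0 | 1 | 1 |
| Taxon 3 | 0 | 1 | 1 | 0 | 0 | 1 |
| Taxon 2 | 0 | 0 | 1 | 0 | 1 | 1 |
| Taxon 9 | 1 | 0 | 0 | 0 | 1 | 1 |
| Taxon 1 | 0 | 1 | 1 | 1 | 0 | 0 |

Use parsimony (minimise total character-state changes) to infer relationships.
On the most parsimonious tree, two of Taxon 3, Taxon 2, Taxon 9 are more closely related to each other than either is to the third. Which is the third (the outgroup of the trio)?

Character polarity is set by the outgroup: the derived state is whichever differs from the outgroup's state, so for Trait 3, Trait 6 the derived state is '0', and for the remaining characters it is '1'.
Trait 1: derived state '1' in Taxon 9 only — an autapomorphy, so it tells us nothing about relationships among taxa.
Only Taxon 1, Taxon 3, and Taxon 7 show the derived state '1' for Trait 2, supporting them as a clade.
Trait 3 (derived state '0') is shared by Taxon 5 and Taxon 9 — a synapomorphy uniting that clade.
Trait 4 (derived state '1') is shared by Taxon 1 and Taxon 7 — a synapomorphy uniting that clade.
Only Taxon 2, Taxon 5, and Taxon 9 show the derived state '1' for Trait 5, supporting them as a clade.
Trait 6: derived state '0' in Taxon 1 only — an autapomorphy, so it tells us nothing about relationships among taxa.
Most parsimonious ingroup topology: (((Taxon 7,Taxon 1),Taxon 3),((Taxon 5,Taxon 9),Taxon 2)).
Taxon 9 and Taxon 2 share a more recent common ancestor with each other than either does with Taxon 3, so Taxon 3 is the least closely related of the three.

Taxon 3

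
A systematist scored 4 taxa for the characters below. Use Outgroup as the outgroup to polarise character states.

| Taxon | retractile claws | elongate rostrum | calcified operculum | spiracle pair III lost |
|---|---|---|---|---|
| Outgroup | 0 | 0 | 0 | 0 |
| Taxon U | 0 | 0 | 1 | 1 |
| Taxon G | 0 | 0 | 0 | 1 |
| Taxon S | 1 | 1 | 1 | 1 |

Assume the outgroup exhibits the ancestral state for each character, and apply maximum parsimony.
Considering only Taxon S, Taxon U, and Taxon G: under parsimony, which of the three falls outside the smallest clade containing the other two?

Taxon G

The outgroup has state '0' for every character, so '1' is the derived state throughout.
retractile claws: derived state '1' in Taxon S only — an autapomorphy, so it tells us nothing about relationships among taxa.
elongate rostrum: derived state '1' in Taxon S only — an autapomorphy, so it tells us nothing about relationships among taxa.
Only Taxon S and Taxon U show the derived state '1' for calcified operculum, supporting them as a clade.
All ingroup taxa share the derived state '1' for spiracle pair III lost; it defines the ingroup but does not resolve relationships within it.
Most parsimonious ingroup topology: ((Taxon U,Taxon S),Taxon G).
Taxon S and Taxon U share a more recent common ancestor with each other than either does with Taxon G, so Taxon G is the least closely related of the three.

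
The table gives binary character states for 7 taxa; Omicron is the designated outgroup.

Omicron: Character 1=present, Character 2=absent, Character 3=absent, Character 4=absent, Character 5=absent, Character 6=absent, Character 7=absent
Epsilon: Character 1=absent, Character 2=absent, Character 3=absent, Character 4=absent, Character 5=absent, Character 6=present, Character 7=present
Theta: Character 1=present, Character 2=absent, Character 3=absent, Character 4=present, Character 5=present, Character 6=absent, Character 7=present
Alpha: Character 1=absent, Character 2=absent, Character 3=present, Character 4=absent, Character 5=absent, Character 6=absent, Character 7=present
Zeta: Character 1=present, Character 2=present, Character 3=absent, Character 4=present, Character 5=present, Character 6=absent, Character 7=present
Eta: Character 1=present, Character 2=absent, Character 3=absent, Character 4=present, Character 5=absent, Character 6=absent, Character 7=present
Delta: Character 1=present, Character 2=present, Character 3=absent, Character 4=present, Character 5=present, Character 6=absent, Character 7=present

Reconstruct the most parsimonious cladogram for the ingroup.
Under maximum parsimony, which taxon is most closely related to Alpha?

Epsilon

Character polarity is set by the outgroup: the derived state is whichever differs from the outgroup's state, so for Character 1 the derived state is 'absent', and for the remaining characters it is 'present'.
Character 1 (derived state 'absent') is shared by Alpha and Epsilon — a synapomorphy uniting that clade.
Character 2 (derived state 'present') is shared by Delta and Zeta — a synapomorphy uniting that clade.
Character 3 (derived state 'present') is unique to Alpha (autapomorphy; uninformative for grouping).
Character 4: derived state 'present' in Delta, Eta, Theta, and Zeta only — synapomorphy for {Delta, Eta, Theta, Zeta}.
Character 5 (derived state 'present') is shared by Delta, Theta, and Zeta — a synapomorphy uniting that clade.
Character 6 (derived state 'present') is unique to Epsilon (autapomorphy; uninformative for grouping).
All ingroup taxa share the derived state 'present' for Character 7; it defines the ingroup but does not resolve relationships within it.
Most parsimonious ingroup topology: ((Epsilon,Alpha),((Theta,(Zeta,Delta)),Eta)).
Alpha and Epsilon form a cherry on this tree, so they are sister taxa.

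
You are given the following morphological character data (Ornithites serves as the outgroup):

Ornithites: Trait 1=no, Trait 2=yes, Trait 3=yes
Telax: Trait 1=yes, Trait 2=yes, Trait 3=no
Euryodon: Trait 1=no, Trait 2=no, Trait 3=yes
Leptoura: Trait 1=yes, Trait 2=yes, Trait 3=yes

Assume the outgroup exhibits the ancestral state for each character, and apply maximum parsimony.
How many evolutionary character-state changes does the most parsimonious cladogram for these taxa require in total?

3

Character polarity is set by the outgroup: the derived state is whichever differs from the outgroup's state, so for Trait 2, Trait 3 the derived state is 'no', and for the remaining characters it is 'yes'.
Only Leptoura and Telax show the derived state 'yes' for Trait 1, supporting them as a clade.
Trait 2: derived state 'no' in Euryodon only — an autapomorphy, so it tells us nothing about relationships among taxa.
Trait 3 (derived state 'no') is unique to Telax (autapomorphy; uninformative for grouping).
Most parsimonious ingroup topology: ((Telax,Leptoura),Euryodon).
Changes per character on this tree: Trait 1: 1; Trait 2: 1; Trait 3: 1.
Total = 3.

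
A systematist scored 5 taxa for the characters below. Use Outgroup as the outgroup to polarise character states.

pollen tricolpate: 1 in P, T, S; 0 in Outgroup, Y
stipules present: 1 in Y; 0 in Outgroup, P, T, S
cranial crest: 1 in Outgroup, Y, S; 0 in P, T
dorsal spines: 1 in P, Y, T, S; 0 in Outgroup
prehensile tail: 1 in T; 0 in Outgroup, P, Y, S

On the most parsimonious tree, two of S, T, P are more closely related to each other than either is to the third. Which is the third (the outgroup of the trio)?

Character polarity is set by the outgroup: the derived state is whichever differs from the outgroup's state, so for cranial crest the derived state is '0', and for the remaining characters it is '1'.
pollen tricolpate (derived state '1') is shared by P, S, and T — a synapomorphy uniting that clade.
stipules present (derived state '1') is unique to Y (autapomorphy; uninformative for grouping).
cranial crest: derived state '0' in P and T only — synapomorphy for {P, T}.
dorsal spines (derived state '1') is shared by all ingroup taxa — unites the whole ingroup.
prehensile tail (derived state '1') is unique to T (autapomorphy; uninformative for grouping).
Most parsimonious ingroup topology: (((P,T),S),Y).
T and P share a more recent common ancestor with each other than either does with S, so S is the least closely related of the three.

S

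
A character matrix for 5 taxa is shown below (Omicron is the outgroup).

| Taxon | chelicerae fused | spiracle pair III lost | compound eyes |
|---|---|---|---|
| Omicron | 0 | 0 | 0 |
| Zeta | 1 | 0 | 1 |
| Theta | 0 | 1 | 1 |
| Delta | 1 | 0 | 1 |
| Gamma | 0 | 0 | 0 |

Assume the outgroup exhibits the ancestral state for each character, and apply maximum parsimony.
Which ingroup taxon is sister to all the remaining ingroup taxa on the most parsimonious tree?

The outgroup has state '0' for every character, so '1' is the derived state throughout.
chelicerae fused (derived state '1') is shared by Delta and Zeta — a synapomorphy uniting that clade.
spiracle pair III lost (derived state '1') is unique to Theta (autapomorphy; uninformative for grouping).
compound eyes (derived state '1') is shared by Delta, Theta, and Zeta — a synapomorphy uniting that clade.
Most parsimonious ingroup topology: (((Zeta,Delta),Theta),Gamma).
Gamma is sister to the clade containing all other ingroup taxa, so it is the earliest-diverging (most basal) ingroup lineage.

Gamma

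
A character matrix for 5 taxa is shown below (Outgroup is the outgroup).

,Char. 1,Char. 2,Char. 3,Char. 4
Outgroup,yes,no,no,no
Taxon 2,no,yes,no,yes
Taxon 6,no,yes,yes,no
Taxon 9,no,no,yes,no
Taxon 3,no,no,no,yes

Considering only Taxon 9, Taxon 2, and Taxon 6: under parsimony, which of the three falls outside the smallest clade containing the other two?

Character polarity is set by the outgroup: the derived state is whichever differs from the outgroup's state, so for Char. 1 the derived state is 'no', and for the remaining characters it is 'yes'.
All ingroup taxa share the derived state 'no' for Char. 1; it defines the ingroup but does not resolve relationships within it.
Char. 2 groups Taxon 2 and Taxon 6, which is incompatible with the clades supported by the remaining characters; treating it as convergent (homoplasy) costs fewer steps than any alternative tree.
Only Taxon 6 and Taxon 9 show the derived state 'yes' for Char. 3, supporting them as a clade.
Only Taxon 2 and Taxon 3 show the derived state 'yes' for Char. 4, supporting them as a clade.
Most parsimonious ingroup topology: ((Taxon 2,Taxon 3),(Taxon 6,Taxon 9)).
Taxon 9 and Taxon 6 share a more recent common ancestor with each other than either does with Taxon 2, so Taxon 2 is the least closely related of the three.

Taxon 2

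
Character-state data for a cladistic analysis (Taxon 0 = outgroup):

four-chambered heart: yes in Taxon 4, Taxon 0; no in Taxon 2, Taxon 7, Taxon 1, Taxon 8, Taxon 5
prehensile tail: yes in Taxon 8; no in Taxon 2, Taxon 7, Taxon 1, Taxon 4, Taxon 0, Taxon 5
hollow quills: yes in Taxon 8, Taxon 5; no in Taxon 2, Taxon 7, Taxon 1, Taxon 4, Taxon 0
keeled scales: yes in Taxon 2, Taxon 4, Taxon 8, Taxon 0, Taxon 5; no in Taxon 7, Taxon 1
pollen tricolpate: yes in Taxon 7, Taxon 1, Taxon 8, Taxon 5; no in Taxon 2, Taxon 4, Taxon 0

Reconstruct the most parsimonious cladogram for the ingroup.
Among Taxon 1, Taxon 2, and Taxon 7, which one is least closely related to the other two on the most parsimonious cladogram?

Taxon 2

Character polarity is set by the outgroup: the derived state is whichever differs from the outgroup's state, so for four-chambered heart, keeled scales the derived state is 'no', and for the remaining characters it is 'yes'.
four-chambered heart: derived state 'no' in Taxon 1, Taxon 2, Taxon 5, Taxon 7, and Taxon 8 only — synapomorphy for {Taxon 1, Taxon 2, Taxon 5, Taxon 7, Taxon 8}.
prehensile tail (derived state 'yes') is unique to Taxon 8 (autapomorphy; uninformative for grouping).
Only Taxon 5 and Taxon 8 show the derived state 'yes' for hollow quills, supporting them as a clade.
keeled scales (derived state 'no') is shared by Taxon 1 and Taxon 7 — a synapomorphy uniting that clade.
pollen tricolpate: derived state 'yes' in Taxon 1, Taxon 5, Taxon 7, and Taxon 8 only — synapomorphy for {Taxon 1, Taxon 5, Taxon 7, Taxon 8}.
Most parsimonious ingroup topology: ((((Taxon 1,Taxon 7),(Taxon 8,Taxon 5)),Taxon 2),Taxon 4).
Taxon 1 and Taxon 7 share a more recent common ancestor with each other than either does with Taxon 2, so Taxon 2 is the least closely related of the three.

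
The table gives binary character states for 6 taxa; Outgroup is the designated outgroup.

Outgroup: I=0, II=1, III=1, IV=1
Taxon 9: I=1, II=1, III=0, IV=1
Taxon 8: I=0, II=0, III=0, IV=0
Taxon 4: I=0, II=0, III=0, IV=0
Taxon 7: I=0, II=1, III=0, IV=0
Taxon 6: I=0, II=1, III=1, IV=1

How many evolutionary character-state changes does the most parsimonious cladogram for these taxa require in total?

Character polarity is set by the outgroup: the derived state is whichever differs from the outgroup's state, so for II, III, IV the derived state is '0', and for the remaining characters it is '1'.
I: derived state '1' in Taxon 9 only — an autapomorphy, so it tells us nothing about relationships among taxa.
II (derived state '0') is shared by Taxon 4 and Taxon 8 — a synapomorphy uniting that clade.
III (derived state '0') is shared by Taxon 4, Taxon 7, Taxon 8, and Taxon 9 — a synapomorphy uniting that clade.
IV: derived state '0' in Taxon 4, Taxon 7, and Taxon 8 only — synapomorphy for {Taxon 4, Taxon 7, Taxon 8}.
Most parsimonious ingroup topology: ((Taxon 9,((Taxon 8,Taxon 4),Taxon 7)),Taxon 6).
Changes per character on this tree: I: 1; II: 1; III: 1; IV: 1.
Total = 4.

4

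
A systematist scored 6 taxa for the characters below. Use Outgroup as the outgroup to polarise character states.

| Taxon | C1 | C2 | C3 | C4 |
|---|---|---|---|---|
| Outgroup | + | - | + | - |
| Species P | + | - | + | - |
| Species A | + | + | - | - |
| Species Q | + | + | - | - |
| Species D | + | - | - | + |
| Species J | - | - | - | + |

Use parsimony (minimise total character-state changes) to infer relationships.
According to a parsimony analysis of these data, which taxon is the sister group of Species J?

Character polarity is set by the outgroup: the derived state is whichever differs from the outgroup's state, so for C1, C3 the derived state is '-', and for the remaining characters it is '+'.
C1: derived state '-' in Species J only — an autapomorphy, so it tells us nothing about relationships among taxa.
C2 (derived state '+') is shared by Species A and Species Q — a synapomorphy uniting that clade.
C3: derived state '-' in Species A, Species D, Species J, and Species Q only — synapomorphy for {Species A, Species D, Species J, Species Q}.
C4: derived state '+' in Species D and Species J only — synapomorphy for {Species D, Species J}.
Most parsimonious ingroup topology: (Species P,((Species A,Species Q),(Species D,Species J))).
Species J and Species D form a cherry on this tree, so they are sister taxa.

Species D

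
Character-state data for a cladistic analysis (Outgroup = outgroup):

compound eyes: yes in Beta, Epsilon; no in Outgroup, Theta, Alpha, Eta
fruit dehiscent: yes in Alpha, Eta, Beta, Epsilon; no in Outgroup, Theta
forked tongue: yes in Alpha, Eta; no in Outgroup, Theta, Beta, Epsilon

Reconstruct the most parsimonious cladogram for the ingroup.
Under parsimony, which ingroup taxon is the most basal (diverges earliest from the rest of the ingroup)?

Theta

The outgroup has state 'no' for every character, so 'yes' is the derived state throughout.
compound eyes: derived state 'yes' in Beta and Epsilon only — synapomorphy for {Beta, Epsilon}.
fruit dehiscent: derived state 'yes' in Alpha, Beta, Epsilon, and Eta only — synapomorphy for {Alpha, Beta, Epsilon, Eta}.
forked tongue: derived state 'yes' in Alpha and Eta only — synapomorphy for {Alpha, Eta}.
Most parsimonious ingroup topology: (Theta,((Alpha,Eta),(Beta,Epsilon))).
Theta is sister to the clade containing all other ingroup taxa, so it is the earliest-diverging (most basal) ingroup lineage.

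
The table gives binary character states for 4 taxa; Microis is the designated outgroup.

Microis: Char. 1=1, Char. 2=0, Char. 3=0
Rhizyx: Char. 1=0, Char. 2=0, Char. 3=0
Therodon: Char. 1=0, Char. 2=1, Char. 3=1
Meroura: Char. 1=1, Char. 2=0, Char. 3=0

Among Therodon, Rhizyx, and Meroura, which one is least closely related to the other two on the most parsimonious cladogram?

Meroura

Character polarity is set by the outgroup: the derived state is whichever differs from the outgroup's state, so for Char. 1 the derived state is '0', and for the remaining characters it is '1'.
Char. 1: derived state '0' in Rhizyx and Therodon only — synapomorphy for {Rhizyx, Therodon}.
Char. 2: derived state '1' in Therodon only — an autapomorphy, so it tells us nothing about relationships among taxa.
Char. 3: derived state '1' in Therodon only — an autapomorphy, so it tells us nothing about relationships among taxa.
Most parsimonious ingroup topology: ((Rhizyx,Therodon),Meroura).
Therodon and Rhizyx share a more recent common ancestor with each other than either does with Meroura, so Meroura is the least closely related of the three.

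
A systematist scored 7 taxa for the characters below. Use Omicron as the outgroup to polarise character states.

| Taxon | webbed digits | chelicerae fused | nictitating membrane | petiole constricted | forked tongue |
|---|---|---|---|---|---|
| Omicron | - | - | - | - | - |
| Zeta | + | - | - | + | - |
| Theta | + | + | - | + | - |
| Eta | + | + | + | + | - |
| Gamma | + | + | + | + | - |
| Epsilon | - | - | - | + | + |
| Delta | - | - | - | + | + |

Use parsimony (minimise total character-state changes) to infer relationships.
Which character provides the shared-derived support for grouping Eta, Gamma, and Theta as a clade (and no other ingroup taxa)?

The outgroup has state '-' for every character, so '+' is the derived state throughout.
Only Eta, Gamma, Theta, and Zeta show the derived state '+' for webbed digits, supporting them as a clade.
Only Eta, Gamma, and Theta show the derived state '+' for chelicerae fused, supporting them as a clade.
nictitating membrane (derived state '+') is shared by Eta and Gamma — a synapomorphy uniting that clade.
petiole constricted (derived state '+') is shared by all ingroup taxa — unites the whole ingroup.
forked tongue (derived state '+') is shared by Delta and Epsilon — a synapomorphy uniting that clade.
Most parsimonious ingroup topology: ((Zeta,(Theta,(Eta,Gamma))),(Epsilon,Delta)).
The clade {Eta, Gamma, Theta} is supported by chelicerae fused: its derived state '+' occurs in exactly those taxa and in no other taxon (including the outgroup).

chelicerae fused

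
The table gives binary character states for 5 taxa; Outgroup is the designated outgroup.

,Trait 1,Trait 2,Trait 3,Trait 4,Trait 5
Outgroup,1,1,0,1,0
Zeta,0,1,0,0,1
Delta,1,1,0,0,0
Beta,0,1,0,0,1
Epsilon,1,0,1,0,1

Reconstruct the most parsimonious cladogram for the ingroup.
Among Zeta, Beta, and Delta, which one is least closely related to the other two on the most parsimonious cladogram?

Delta

Character polarity is set by the outgroup: the derived state is whichever differs from the outgroup's state, so for Trait 1, Trait 2, Trait 4 the derived state is '0', and for the remaining characters it is '1'.
Trait 1: derived state '0' in Beta and Zeta only — synapomorphy for {Beta, Zeta}.
Trait 2: derived state '0' in Epsilon only — an autapomorphy, so it tells us nothing about relationships among taxa.
Trait 3 (derived state '1') is unique to Epsilon (autapomorphy; uninformative for grouping).
Trait 4 (derived state '0') is shared by all ingroup taxa — unites the whole ingroup.
Trait 5: derived state '1' in Beta, Epsilon, and Zeta only — synapomorphy for {Beta, Epsilon, Zeta}.
Most parsimonious ingroup topology: (((Zeta,Beta),Epsilon),Delta).
Beta and Zeta share a more recent common ancestor with each other than either does with Delta, so Delta is the least closely related of the three.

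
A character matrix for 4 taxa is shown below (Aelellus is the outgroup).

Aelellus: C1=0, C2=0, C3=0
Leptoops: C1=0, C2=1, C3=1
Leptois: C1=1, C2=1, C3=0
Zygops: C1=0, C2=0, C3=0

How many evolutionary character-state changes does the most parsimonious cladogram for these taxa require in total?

The outgroup has state '0' for every character, so '1' is the derived state throughout.
C1: derived state '1' in Leptois only — an autapomorphy, so it tells us nothing about relationships among taxa.
C2: derived state '1' in Leptois and Leptoops only — synapomorphy for {Leptois, Leptoops}.
C3 (derived state '1') is unique to Leptoops (autapomorphy; uninformative for grouping).
Most parsimonious ingroup topology: ((Leptoops,Leptois),Zygops).
Changes per character on this tree: C1: 1; C2: 1; C3: 1.
Total = 3.

3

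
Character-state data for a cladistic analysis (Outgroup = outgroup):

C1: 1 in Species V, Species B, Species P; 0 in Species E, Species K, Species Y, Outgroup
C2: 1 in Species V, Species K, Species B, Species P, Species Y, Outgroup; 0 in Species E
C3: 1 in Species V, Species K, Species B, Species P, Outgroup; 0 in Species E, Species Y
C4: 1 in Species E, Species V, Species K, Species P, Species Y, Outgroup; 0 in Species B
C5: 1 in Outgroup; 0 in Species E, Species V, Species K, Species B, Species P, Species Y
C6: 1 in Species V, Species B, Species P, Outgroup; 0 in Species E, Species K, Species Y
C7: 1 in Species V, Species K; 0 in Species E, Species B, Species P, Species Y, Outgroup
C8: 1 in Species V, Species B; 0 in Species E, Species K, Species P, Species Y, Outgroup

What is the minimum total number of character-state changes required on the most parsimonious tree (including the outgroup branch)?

9

Character polarity is set by the outgroup: the derived state is whichever differs from the outgroup's state, so for C2, C3, C4, C5, C6 the derived state is '0', and for the remaining characters it is '1'.
C1 (derived state '1') is shared by Species B, Species P, and Species V — a synapomorphy uniting that clade.
C2: derived state '0' in Species E only — an autapomorphy, so it tells us nothing about relationships among taxa.
C3: derived state '0' in Species E and Species Y only — synapomorphy for {Species E, Species Y}.
C4 (derived state '0') is unique to Species B (autapomorphy; uninformative for grouping).
C5 (derived state '0') is shared by all ingroup taxa — unites the whole ingroup.
Only Species E, Species K, and Species Y show the derived state '0' for C6, supporting them as a clade.
C7 groups Species K and Species V, which is incompatible with the clades supported by the remaining characters; treating it as convergent (homoplasy) costs fewer steps than any alternative tree.
C8 (derived state '1') is shared by Species B and Species V — a synapomorphy uniting that clade.
Most parsimonious ingroup topology: (((Species B,Species V),Species P),(Species K,(Species Y,Species E))).
Changes per character on this tree: C1: 1; C2: 1; C3: 1; C4: 1; C5: 1; C6: 1; C7: 2; C8: 1.
Total = 9.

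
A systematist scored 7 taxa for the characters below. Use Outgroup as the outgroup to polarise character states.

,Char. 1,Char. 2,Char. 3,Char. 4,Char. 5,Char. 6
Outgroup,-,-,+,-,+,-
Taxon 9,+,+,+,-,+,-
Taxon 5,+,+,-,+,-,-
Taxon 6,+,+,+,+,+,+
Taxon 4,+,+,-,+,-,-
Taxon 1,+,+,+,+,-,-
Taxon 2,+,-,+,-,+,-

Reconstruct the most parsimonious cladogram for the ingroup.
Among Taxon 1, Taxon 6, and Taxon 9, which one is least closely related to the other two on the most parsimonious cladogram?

Character polarity is set by the outgroup: the derived state is whichever differs from the outgroup's state, so for Char. 3, Char. 5 the derived state is '-', and for the remaining characters it is '+'.
All ingroup taxa share the derived state '+' for Char. 1; it defines the ingroup but does not resolve relationships within it.
Only Taxon 1, Taxon 4, Taxon 5, Taxon 6, and Taxon 9 show the derived state '+' for Char. 2, supporting them as a clade.
Only Taxon 4 and Taxon 5 show the derived state '-' for Char. 3, supporting them as a clade.
Only Taxon 1, Taxon 4, Taxon 5, and Taxon 6 show the derived state '+' for Char. 4, supporting them as a clade.
Only Taxon 1, Taxon 4, and Taxon 5 show the derived state '-' for Char. 5, supporting them as a clade.
Char. 6 (derived state '+') is unique to Taxon 6 (autapomorphy; uninformative for grouping).
Most parsimonious ingroup topology: ((Taxon 9,(((Taxon 5,Taxon 4),Taxon 1),Taxon 6)),Taxon 2).
Taxon 1 and Taxon 6 share a more recent common ancestor with each other than either does with Taxon 9, so Taxon 9 is the least closely related of the three.

Taxon 9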